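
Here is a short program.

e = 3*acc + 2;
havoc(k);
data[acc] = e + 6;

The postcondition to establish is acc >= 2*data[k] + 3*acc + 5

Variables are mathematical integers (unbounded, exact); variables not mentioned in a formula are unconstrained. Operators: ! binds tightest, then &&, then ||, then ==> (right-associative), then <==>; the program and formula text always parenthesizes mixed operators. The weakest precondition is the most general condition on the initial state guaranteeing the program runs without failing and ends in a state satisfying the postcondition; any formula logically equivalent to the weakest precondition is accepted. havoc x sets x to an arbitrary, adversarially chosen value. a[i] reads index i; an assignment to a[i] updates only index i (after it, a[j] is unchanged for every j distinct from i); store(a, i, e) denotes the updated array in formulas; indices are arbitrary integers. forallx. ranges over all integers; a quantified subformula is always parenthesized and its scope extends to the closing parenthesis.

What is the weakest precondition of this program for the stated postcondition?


Working backward. After the program, the postcondition acc >= 2*data[k] + 3*acc + 5 must hold; in canonical form it is 2*data[k] + 2*acc <= -5.
Before data[acc] := e + 6: 2*store(data, acc, e + 6)[k] + 2*acc <= -5
Before havoc k: forall k_1. 2*store(data, acc, e + 6)[k_1] + 2*acc <= -5
Before e := 3*acc + 2: forall k_1. 2*store(data, acc, 3*acc + 8)[k_1] + 2*acc <= -5
Answer: WP = forall k_1. 2*store(data, acc, 3*acc + 8)[k_1] + 2*acc <= -5


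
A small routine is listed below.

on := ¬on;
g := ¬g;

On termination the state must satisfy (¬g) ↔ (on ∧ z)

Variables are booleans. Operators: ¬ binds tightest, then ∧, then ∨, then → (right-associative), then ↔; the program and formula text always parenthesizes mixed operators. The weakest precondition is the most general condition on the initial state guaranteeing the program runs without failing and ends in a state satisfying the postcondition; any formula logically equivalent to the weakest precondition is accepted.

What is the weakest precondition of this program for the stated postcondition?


Working backward. After the program, (¬g) ↔ (on ∧ z) must hold.
Before g := ¬g: g ↔ (on ∧ z)
Before on := ¬on: g ↔ ((¬on) ∧ z)
Answer: WP = g ↔ ((¬on) ∧ z)


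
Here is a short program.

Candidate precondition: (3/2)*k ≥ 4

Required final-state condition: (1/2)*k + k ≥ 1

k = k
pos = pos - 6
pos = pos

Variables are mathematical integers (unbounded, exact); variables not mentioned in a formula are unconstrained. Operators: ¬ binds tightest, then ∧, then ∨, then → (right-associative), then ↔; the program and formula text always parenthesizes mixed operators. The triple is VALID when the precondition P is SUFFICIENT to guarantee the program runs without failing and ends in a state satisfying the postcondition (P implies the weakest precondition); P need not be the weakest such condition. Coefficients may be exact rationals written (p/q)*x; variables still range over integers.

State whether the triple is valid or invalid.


Working backward. After the program, the postcondition (1/2)*k + k ≥ 1 must hold; in canonical form it is (3/2)*k ≥ 1.
Before pos := pos: (3/2)*k ≥ 1
Before pos := pos - 6: (3/2)*k ≥ 1
Before k := k: (3/2)*k ≥ 1
The weakest precondition is (3/2)*k ≥ 1.
Check whether (3/2)*k ≥ 4 implies it.
Every state satisfying the precondition satisfies the weakest precondition: the implication holds.
Answer: valid


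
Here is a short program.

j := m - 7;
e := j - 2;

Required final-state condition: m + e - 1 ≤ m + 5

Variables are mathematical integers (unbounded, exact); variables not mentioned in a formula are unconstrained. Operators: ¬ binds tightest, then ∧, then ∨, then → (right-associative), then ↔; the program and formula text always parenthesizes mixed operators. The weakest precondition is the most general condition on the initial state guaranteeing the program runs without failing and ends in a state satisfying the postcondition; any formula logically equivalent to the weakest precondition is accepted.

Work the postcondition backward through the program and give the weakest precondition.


Working backward. After the program, the postcondition m + e - 1 ≤ m + 5 must hold; in canonical form it is e ≤ 6.
Before e := j - 2: j ≤ 8
Before j := m - 7: m ≤ 15
Answer: WP = m ≤ 15


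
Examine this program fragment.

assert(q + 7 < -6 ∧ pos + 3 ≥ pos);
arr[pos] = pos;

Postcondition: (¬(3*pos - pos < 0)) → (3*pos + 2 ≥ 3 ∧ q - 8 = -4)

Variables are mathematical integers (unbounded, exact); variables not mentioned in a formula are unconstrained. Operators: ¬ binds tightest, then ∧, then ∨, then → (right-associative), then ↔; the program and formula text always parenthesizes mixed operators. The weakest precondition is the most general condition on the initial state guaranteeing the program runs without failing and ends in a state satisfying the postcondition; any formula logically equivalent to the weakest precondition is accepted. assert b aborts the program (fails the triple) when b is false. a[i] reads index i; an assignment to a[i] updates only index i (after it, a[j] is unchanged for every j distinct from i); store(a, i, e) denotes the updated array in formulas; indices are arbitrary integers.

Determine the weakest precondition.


Working backward. After the program, the postcondition (¬(3*pos - pos < 0)) → (3*pos + 2 ≥ 3 ∧ q - 8 = -4) must hold; in canonical form it is (¬(2*pos < 0)) → (3*pos ≥ 1 ∧ q = 4).
Before arr[pos] := pos: (¬(2*pos < 0)) → (3*pos ≥ 1 ∧ q = 4)
Before assert q + 7 < -6 ∧ pos + 3 ≥ pos: q < -13 ∧ ((¬(2*pos < 0)) → (3*pos ≥ 1 ∧ q = 4))
Answer: WP = q < -13 ∧ ((¬(2*pos < 0)) → (3*pos ≥ 1 ∧ q = 4))


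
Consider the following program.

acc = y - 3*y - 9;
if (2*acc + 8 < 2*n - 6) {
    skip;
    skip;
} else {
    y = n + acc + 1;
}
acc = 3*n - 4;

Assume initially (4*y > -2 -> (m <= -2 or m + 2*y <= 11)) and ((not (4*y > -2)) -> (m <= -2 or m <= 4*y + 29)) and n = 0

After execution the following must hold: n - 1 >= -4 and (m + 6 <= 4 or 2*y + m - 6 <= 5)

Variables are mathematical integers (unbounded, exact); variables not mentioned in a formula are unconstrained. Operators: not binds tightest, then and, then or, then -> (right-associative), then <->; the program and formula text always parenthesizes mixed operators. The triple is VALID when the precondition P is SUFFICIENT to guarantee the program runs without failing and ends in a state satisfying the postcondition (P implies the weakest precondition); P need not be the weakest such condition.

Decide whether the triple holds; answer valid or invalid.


Working backward. After the program, the postcondition n - 1 >= -4 and (m + 6 <= 4 or 2*y + m - 6 <= 5) must hold; in canonical form it is n >= -3 and (m <= -2 or m + 2*y <= 11).
Before acc := 3*n - 4: n >= -3 and (m <= -2 or m + 2*y <= 11)
Then branch requires n >= -3 and (m <= -2 or m + 2*y <= 11); else branch requires n >= -3 and (m <= -2 or 2*acc + m + 2*n <= 9).
Before the if: (2*acc < 2*n - 14 -> (n >= -3 and (m <= -2 or m + 2*y <= 11))) and ((not (2*acc < 2*n - 14)) -> (n >= -3 and (m <= -2 or 2*acc + m + 2*n <= 9)))
Before acc := y - 3*y - 9: (2*n + 4*y > -4 -> (n >= -3 and (m <= -2 or m + 2*y <= 11))) and ((not (2*n + 4*y > -4)) -> (n >= -3 and (m <= -2 or m + 2*n <= 4*y + 27)))
The weakest precondition is (2*n + 4*y > -4 -> (n >= -3 and (m <= -2 or m + 2*y <= 11))) and ((not (2*n + 4*y > -4)) -> (n >= -3 and (m <= -2 or m + 2*n <= 4*y + 27))).
Check whether (4*y > -2 -> (m <= -2 or m + 2*y <= 11)) and ((not (4*y > -2)) -> (m <= -2 or m <= 4*y + 29)) and n = 0 implies it.
Countermodel: at the initial state m = 0, n = 0, y = -7, the precondition holds but the weakest precondition fails.
Answer: invalid


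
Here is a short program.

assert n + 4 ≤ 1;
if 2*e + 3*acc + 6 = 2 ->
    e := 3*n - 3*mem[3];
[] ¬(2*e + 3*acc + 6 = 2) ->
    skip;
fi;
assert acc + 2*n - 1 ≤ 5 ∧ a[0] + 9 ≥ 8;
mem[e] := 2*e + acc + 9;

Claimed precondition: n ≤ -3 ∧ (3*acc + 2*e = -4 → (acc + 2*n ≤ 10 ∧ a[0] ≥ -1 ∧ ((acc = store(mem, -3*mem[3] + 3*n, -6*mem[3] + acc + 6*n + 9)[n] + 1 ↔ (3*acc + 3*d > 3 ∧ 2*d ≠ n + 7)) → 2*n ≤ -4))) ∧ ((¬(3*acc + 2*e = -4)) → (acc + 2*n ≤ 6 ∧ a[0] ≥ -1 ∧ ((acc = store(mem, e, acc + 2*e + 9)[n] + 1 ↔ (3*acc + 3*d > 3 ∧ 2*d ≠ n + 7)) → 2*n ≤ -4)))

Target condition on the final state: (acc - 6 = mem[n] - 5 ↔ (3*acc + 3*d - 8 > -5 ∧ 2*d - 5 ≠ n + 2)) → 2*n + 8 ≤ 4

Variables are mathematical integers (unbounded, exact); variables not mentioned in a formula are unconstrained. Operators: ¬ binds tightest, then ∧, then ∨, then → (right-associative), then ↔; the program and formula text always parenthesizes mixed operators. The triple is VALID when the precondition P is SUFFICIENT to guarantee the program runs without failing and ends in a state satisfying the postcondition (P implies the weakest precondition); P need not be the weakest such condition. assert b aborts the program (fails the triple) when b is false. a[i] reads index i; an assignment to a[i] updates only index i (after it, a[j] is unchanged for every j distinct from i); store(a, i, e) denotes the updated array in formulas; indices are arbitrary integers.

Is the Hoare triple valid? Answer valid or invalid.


Working backward. After the program, the postcondition (acc - 6 = mem[n] - 5 ↔ (3*acc + 3*d - 8 > -5 ∧ 2*d - 5 ≠ n + 2)) → 2*n + 8 ≤ 4 must hold; in canonical form it is (acc = mem[n] + 1 ↔ (3*acc + 3*d > 3 ∧ 2*d ≠ n + 7)) → 2*n ≤ -4.
Before mem[e] := 2*e + acc + 9: (acc = store(mem, e, acc + 2*e + 9)[n] + 1 ↔ (3*acc + 3*d > 3 ∧ 2*d ≠ n + 7)) → 2*n ≤ -4
Before assert acc + 2*n - 1 ≤ 5 ∧ a[0] + 9 ≥ 8: acc + 2*n ≤ 6 ∧ a[0] ≥ -1 ∧ ((acc = store(mem, e, acc + 2*e + 9)[n] + 1 ↔ (3*acc + 3*d > 3 ∧ 2*d ≠ n + 7)) → 2*n ≤ -4)
Then branch requires acc + 2*n ≤ 6 ∧ a[0] ≥ -1 ∧ ((acc = store(mem, -3*mem[3] + 3*n, -6*mem[3] + acc + 6*n + 9)[n] + 1 ↔ (3*acc + 3*d > 3 ∧ 2*d ≠ n + 7)) → 2*n ≤ -4); else branch requires acc + 2*n ≤ 6 ∧ a[0] ≥ -1 ∧ ((acc = store(mem, e, acc + 2*e + 9)[n] + 1 ↔ (3*acc + 3*d > 3 ∧ 2*d ≠ n + 7)) → 2*n ≤ -4).
Before the if: (3*acc + 2*e = -4 → (acc + 2*n ≤ 6 ∧ a[0] ≥ -1 ∧ ((acc = store(mem, -3*mem[3] + 3*n, -6*mem[3] + acc + 6*n + 9)[n] + 1 ↔ (3*acc + 3*d > 3 ∧ 2*d ≠ n + 7)) → 2*n ≤ -4))) ∧ ((¬(3*acc + 2*e = -4)) → (acc + 2*n ≤ 6 ∧ a[0] ≥ -1 ∧ ((acc = store(mem, e, acc + 2*e + 9)[n] + 1 ↔ (3*acc + 3*d > 3 ∧ 2*d ≠ n + 7)) → 2*n ≤ -4)))
Before assert n + 4 ≤ 1: n ≤ -3 ∧ (3*acc + 2*e = -4 → (acc + 2*n ≤ 6 ∧ a[0] ≥ -1 ∧ ((acc = store(mem, -3*mem[3] + 3*n, -6*mem[3] + acc + 6*n + 9)[n] + 1 ↔ (3*acc + 3*d > 3 ∧ 2*d ≠ n + 7)) → 2*n ≤ -4))) ∧ ((¬(3*acc + 2*e = -4)) → (acc + 2*n ≤ 6 ∧ a[0] ≥ -1 ∧ ((acc = store(mem, e, acc + 2*e + 9)[n] + 1 ↔ (3*acc + 3*d > 3 ∧ 2*d ≠ n + 7)) → 2*n ≤ -4)))
The weakest precondition is n ≤ -3 ∧ (3*acc + 2*e = -4 → (acc + 2*n ≤ 6 ∧ a[0] ≥ -1 ∧ ((acc = store(mem, -3*mem[3] + 3*n, -6*mem[3] + acc + 6*n + 9)[n] + 1 ↔ (3*acc + 3*d > 3 ∧ 2*d ≠ n + 7)) → 2*n ≤ -4))) ∧ ((¬(3*acc + 2*e = -4)) → (acc + 2*n ≤ 6 ∧ a[0] ≥ -1 ∧ ((acc = store(mem, e, acc + 2*e + 9)[n] + 1 ↔ (3*acc + 3*d > 3 ∧ 2*d ≠ n + 7)) → 2*n ≤ -4))).
Check whether n ≤ -3 ∧ (3*acc + 2*e = -4 → (acc + 2*n ≤ 10 ∧ a[0] ≥ -1 ∧ ((acc = store(mem, -3*mem[3] + 3*n, -6*mem[3] + acc + 6*n + 9)[n] + 1 ↔ (3*acc + 3*d > 3 ∧ 2*d ≠ n + 7)) → 2*n ≤ -4))) ∧ ((¬(3*acc + 2*e = -4)) → (acc + 2*n ≤ 6 ∧ a[0] ≥ -1 ∧ ((acc = store(mem, e, acc + 2*e + 9)[n] + 1 ↔ (3*acc + 3*d > 3 ∧ 2*d ≠ n + 7)) → 2*n ≤ -4))) implies it.
Countermodel: at the initial state a = {[-23] = -1, [-9] = -1, [-3] = -1, [0] = -1, [3] = -1, elsewhere -1}, acc = 14, d = 0, e = -23, mem = {[-23] = 11, [-9] = 11, [-3] = 11, [0] = 11, [3] = 0, elsewhere 11}, n = -3, the precondition holds but the weakest precondition fails.
Answer: invalid


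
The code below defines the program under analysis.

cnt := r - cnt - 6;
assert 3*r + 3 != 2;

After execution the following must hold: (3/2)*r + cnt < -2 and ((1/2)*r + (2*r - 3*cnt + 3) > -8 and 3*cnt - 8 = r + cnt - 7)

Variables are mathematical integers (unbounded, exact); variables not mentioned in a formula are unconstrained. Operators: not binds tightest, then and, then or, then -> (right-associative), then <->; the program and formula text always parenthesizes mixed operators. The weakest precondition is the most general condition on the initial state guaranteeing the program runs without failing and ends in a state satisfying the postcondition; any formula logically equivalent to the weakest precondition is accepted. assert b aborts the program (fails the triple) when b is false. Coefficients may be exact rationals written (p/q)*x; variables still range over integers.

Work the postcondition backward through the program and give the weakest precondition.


Working backward. After the program, the postcondition (3/2)*r + cnt < -2 and ((1/2)*r + (2*r - 3*cnt + 3) > -8 and 3*cnt - 8 = r + cnt - 7) must hold; in canonical form it is cnt + (3/2)*r < -2 and (5/2)*r > 3*cnt - 11 and 2*cnt = r + 1.
Before assert 3*r + 3 != 2: 3*r != -1 and cnt + (3/2)*r < -2 and (5/2)*r > 3*cnt - 11 and 2*cnt = r + 1
Before cnt := r - cnt - 6: 3*r != -1 and (5/2)*r < cnt + 4 and 3*cnt > (1/2)*r - 29 and r = 2*cnt + 13
Answer: WP = 3*r != -1 and (5/2)*r < cnt + 4 and 3*cnt > (1/2)*r - 29 and r = 2*cnt + 13


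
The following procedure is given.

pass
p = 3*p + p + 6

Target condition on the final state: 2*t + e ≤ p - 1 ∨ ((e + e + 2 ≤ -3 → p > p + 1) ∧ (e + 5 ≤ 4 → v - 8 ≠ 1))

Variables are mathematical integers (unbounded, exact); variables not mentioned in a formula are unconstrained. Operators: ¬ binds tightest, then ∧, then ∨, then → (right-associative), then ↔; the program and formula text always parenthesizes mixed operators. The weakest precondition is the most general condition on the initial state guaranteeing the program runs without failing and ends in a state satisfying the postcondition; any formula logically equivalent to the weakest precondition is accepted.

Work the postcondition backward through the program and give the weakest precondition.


Working backward. After the program, the postcondition 2*t + e ≤ p - 1 ∨ ((e + e + 2 ≤ -3 → p > p + 1) ∧ (e + 5 ≤ 4 → v - 8 ≠ 1)) must hold; in canonical form it is e + 2*t ≤ p - 1 ∨ ((¬(2*e ≤ -5)) ∧ (e ≤ -1 → v ≠ 9)).
Before p := 3*p + p + 6: e + 2*t ≤ 4*p + 5 ∨ ((¬(2*e ≤ -5)) ∧ (e ≤ -1 → v ≠ 9))
Before skip: e + 2*t ≤ 4*p + 5 ∨ ((¬(2*e ≤ -5)) ∧ (e ≤ -1 → v ≠ 9))
Answer: WP = e + 2*t ≤ 4*p + 5 ∨ ((¬(2*e ≤ -5)) ∧ (e ≤ -1 → v ≠ 9))


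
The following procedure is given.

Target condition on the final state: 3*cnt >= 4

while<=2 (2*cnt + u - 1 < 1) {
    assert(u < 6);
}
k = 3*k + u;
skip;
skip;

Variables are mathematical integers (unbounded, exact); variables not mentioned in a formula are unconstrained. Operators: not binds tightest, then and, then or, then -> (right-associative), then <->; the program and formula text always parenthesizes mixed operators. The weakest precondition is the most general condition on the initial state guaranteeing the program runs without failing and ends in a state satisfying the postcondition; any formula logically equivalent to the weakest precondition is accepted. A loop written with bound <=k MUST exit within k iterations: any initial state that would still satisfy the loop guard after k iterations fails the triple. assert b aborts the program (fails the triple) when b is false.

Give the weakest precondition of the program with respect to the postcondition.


Working backward. After the program, 3*cnt >= 4 must hold.
Before skip: 3*cnt >= 4
Before skip: 3*cnt >= 4
Before k := 3*k + u: 3*cnt >= 4
Before the loop (bound <=2), unroll the exhaustion recursion (WP_0 = exit-now case; WP_j = one more guarded iteration, up to j = 2):
  WP_0: (not (2*cnt + u < 2)) and 3*cnt >= 4
  WP_1: (2*cnt + u < 2 -> (u < 6 and (not (2*cnt + u < 2)) and 3*cnt >= 4)) and ((not (2*cnt + u < 2)) -> 3*cnt >= 4)
  WP_2: (2*cnt + u < 2 -> (u < 6 and (2*cnt + u < 2 -> (u < 6 and (not (2*cnt + u < 2)) and 3*cnt >= 4)) and ((not (2*cnt + u < 2)) -> 3*cnt >= 4))) and ((not (2*cnt + u < 2)) -> 3*cnt >= 4)
So before the loop: (2*cnt + u < 2 -> (u < 6 and (2*cnt + u < 2 -> (u < 6 and (not (2*cnt + u < 2)) and 3*cnt >= 4)) and ((not (2*cnt + u < 2)) -> 3*cnt >= 4))) and ((not (2*cnt + u < 2)) -> 3*cnt >= 4)
Answer: WP = (2*cnt + u < 2 -> (u < 6 and (2*cnt + u < 2 -> (u < 6 and (not (2*cnt + u < 2)) and 3*cnt >= 4)) and ((not (2*cnt + u < 2)) -> 3*cnt >= 4))) and ((not (2*cnt + u < 2)) -> 3*cnt >= 4)


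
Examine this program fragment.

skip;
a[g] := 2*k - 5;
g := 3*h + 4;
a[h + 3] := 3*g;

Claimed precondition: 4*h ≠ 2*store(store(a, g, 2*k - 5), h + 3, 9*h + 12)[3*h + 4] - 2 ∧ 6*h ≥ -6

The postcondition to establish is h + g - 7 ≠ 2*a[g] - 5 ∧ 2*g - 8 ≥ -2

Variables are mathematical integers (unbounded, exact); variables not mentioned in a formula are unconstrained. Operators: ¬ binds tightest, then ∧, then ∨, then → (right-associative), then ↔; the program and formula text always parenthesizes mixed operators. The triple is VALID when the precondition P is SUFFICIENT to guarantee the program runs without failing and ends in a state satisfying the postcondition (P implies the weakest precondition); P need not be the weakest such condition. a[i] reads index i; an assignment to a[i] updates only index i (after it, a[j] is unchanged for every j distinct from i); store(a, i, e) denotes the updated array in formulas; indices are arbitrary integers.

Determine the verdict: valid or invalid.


Working backward. After the program, the postcondition h + g - 7 ≠ 2*a[g] - 5 ∧ 2*g - 8 ≥ -2 must hold; in canonical form it is g + h ≠ 2*a[g] + 2 ∧ 2*g ≥ 6.
Before a[h + 3] := 3*g: g + h ≠ 2*store(a, h + 3, 3*g)[g] + 2 ∧ 2*g ≥ 6
Before g := 3*h + 4: 4*h ≠ 2*store(a, h + 3, 9*h + 12)[3*h + 4] - 2 ∧ 6*h ≥ -2
Before a[g] := 2*k - 5: 4*h ≠ 2*store(store(a, g, 2*k - 5), h + 3, 9*h + 12)[3*h + 4] - 2 ∧ 6*h ≥ -2
Before skip: 4*h ≠ 2*store(store(a, g, 2*k - 5), h + 3, 9*h + 12)[3*h + 4] - 2 ∧ 6*h ≥ -2
The weakest precondition is 4*h ≠ 2*store(store(a, g, 2*k - 5), h + 3, 9*h + 12)[3*h + 4] - 2 ∧ 6*h ≥ -2.
Check whether 4*h ≠ 2*store(store(a, g, 2*k - 5), h + 3, 9*h + 12)[3*h + 4] - 2 ∧ 6*h ≥ -6 implies it.
Countermodel: at the initial state a = {[1] = -2, [2] = 5, [6] = 5, elsewhere 5}, g = 6, h = -1, k = 0, the precondition holds but the weakest precondition fails.
Answer: invalid


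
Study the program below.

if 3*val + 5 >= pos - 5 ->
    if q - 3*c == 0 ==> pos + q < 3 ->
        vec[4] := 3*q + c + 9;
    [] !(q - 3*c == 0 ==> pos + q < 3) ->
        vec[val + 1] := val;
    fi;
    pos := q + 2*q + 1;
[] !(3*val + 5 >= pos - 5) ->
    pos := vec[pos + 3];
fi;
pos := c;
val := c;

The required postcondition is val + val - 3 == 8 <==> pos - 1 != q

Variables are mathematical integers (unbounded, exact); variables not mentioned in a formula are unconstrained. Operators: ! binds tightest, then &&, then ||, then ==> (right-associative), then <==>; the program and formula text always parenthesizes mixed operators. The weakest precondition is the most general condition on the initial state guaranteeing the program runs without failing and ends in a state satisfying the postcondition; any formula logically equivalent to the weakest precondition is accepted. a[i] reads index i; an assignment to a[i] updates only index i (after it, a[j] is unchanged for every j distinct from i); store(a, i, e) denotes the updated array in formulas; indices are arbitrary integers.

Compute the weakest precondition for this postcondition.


Working backward. After the program, the postcondition val + val - 3 == 8 <==> pos - 1 != q must hold; in canonical form it is 2*val == 11 <==> pos != q + 1.
Before val := c: 2*c == 11 <==> pos != q + 1
Before pos := c: 2*c == 11 <==> c != q + 1
Then branch requires ((q == 3*c ==> pos + q < 3) ==> (2*c == 11 <==> c != q + 1)) && ((!(q == 3*c ==> pos + q < 3)) ==> (2*c == 11 <==> c != q + 1)); else branch requires 2*c == 11 <==> c != q + 1.
Before the if: (3*val >= pos - 10 ==> (((q == 3*c ==> pos + q < 3) ==> (2*c == 11 <==> c != q + 1)) && ((!(q == 3*c ==> pos + q < 3)) ==> (2*c == 11 <==> c != q + 1)))) && ((!(3*val >= pos - 10)) ==> (2*c == 11 <==> c != q + 1))
Answer: WP = (3*val >= pos - 10 ==> (((q == 3*c ==> pos + q < 3) ==> (2*c == 11 <==> c != q + 1)) && ((!(q == 3*c ==> pos + q < 3)) ==> (2*c == 11 <==> c != q + 1)))) && ((!(3*val >= pos - 10)) ==> (2*c == 11 <==> c != q + 1))


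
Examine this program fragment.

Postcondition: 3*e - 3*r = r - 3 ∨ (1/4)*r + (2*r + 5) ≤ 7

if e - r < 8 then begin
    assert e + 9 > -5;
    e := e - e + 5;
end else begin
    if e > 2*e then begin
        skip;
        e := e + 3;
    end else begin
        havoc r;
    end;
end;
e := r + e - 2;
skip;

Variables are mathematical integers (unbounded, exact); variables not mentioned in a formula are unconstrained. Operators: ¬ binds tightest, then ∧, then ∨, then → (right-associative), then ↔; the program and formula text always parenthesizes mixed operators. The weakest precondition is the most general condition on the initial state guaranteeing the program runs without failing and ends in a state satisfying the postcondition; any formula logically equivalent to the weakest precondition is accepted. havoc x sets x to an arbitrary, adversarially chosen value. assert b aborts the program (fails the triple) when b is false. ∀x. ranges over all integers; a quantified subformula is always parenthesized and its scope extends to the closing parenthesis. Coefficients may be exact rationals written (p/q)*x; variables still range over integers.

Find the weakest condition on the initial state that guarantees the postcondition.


Working backward. After the program, the postcondition 3*e - 3*r = r - 3 ∨ (1/4)*r + (2*r + 5) ≤ 7 must hold; in canonical form it is 3*e = 4*r - 3 ∨ (9/4)*r ≤ 2.
Before skip: 3*e = 4*r - 3 ∨ (9/4)*r ≤ 2
Before e := r + e - 2: 3*e = r + 3 ∨ (9/4)*r ≤ 2
Then branch requires e > -14 ∧ (r = 12 ∨ (9/4)*r ≤ 2); else branch requires (e < 0 → (3*e = r - 6 ∨ (9/4)*r ≤ 2)) ∧ ((¬(e < 0)) → (∀r_1. (3*e = r_1 + 3 ∨ (9/4)*r_1 ≤ 2))).
Before the if: (e < r + 8 → (e > -14 ∧ (r = 12 ∨ (9/4)*r ≤ 2))) ∧ ((¬(e < r + 8)) → ((e < 0 → (3*e = r - 6 ∨ (9/4)*r ≤ 2)) ∧ ((¬(e < 0)) → (∀r_1. (3*e = r_1 + 3 ∨ (9/4)*r_1 ≤ 2)))))
Answer: WP = (e < r + 8 → (e > -14 ∧ (r = 12 ∨ (9/4)*r ≤ 2))) ∧ ((¬(e < r + 8)) → ((e < 0 → (3*e = r - 6 ∨ (9/4)*r ≤ 2)) ∧ ((¬(e < 0)) → (∀r_1. (3*e = r_1 + 3 ∨ (9/4)*r_1 ≤ 2)))))


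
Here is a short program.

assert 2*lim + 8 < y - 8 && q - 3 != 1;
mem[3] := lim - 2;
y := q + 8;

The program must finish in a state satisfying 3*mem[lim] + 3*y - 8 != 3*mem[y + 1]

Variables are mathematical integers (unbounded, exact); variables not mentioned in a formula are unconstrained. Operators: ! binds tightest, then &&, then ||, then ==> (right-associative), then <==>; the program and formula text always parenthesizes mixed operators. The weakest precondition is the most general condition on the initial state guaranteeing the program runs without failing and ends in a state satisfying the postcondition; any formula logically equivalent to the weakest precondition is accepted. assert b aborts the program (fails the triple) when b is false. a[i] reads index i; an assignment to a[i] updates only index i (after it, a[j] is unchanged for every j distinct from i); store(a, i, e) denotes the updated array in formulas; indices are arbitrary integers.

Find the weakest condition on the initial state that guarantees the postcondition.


Working backward. After the program, the postcondition 3*mem[lim] + 3*y - 8 != 3*mem[y + 1] must hold; in canonical form it is 3*mem[lim] + 3*y != 3*mem[y + 1] + 8.
Before y := q + 8: 3*mem[lim] + 3*q != 3*mem[q + 9] - 16
Before mem[3] := lim - 2: 3*store(mem, 3, lim - 2)[lim] + 3*q != 3*store(mem, 3, lim - 2)[q + 9] - 16
Before assert 2*lim + 8 < y - 8 && q - 3 != 1: 2*lim < y - 16 && q != 4 && 3*store(mem, 3, lim - 2)[lim] + 3*q != 3*store(mem, 3, lim - 2)[q + 9] - 16
Answer: WP = 2*lim < y - 16 && q != 4 && 3*store(mem, 3, lim - 2)[lim] + 3*q != 3*store(mem, 3, lim - 2)[q + 9] - 16


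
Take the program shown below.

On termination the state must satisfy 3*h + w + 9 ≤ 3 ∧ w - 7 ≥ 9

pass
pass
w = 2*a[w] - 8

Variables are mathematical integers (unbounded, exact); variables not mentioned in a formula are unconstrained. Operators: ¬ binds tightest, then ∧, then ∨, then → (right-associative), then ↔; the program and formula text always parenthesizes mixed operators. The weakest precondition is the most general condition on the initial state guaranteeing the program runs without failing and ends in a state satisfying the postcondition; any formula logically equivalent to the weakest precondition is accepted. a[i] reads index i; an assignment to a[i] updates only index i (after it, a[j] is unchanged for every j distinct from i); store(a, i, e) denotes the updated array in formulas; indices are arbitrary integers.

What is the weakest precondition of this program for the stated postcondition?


Working backward. After the program, the postcondition 3*h + w + 9 ≤ 3 ∧ w - 7 ≥ 9 must hold; in canonical form it is 3*h + w ≤ -6 ∧ w ≥ 16.
Before w := 2*a[w] - 8: 2*a[w] + 3*h ≤ 2 ∧ 2*a[w] ≥ 24
Before skip: 2*a[w] + 3*h ≤ 2 ∧ 2*a[w] ≥ 24
Before skip: 2*a[w] + 3*h ≤ 2 ∧ 2*a[w] ≥ 24
Answer: WP = 2*a[w] + 3*h ≤ 2 ∧ 2*a[w] ≥ 24


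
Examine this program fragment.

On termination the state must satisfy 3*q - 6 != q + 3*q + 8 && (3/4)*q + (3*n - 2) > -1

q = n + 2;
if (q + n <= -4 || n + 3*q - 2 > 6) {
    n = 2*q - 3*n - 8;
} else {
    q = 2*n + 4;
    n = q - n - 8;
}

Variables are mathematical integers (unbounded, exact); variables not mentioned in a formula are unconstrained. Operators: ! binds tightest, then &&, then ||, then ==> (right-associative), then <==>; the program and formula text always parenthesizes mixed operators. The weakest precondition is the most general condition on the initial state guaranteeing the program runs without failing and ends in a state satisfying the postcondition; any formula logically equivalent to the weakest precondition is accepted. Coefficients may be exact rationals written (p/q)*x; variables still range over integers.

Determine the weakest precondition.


Working backward. After the program, the postcondition 3*q - 6 != q + 3*q + 8 && (3/4)*q + (3*n - 2) > -1 must hold; in canonical form it is q != -14 && 3*n + (3/4)*q > 1.
Then branch requires q != -14 && (27/4)*q > 9*n + 25; else branch requires 2*n != -18 && (9/2)*n > 10.
Before the if: ((n + q <= -4 || n + 3*q > 8) ==> (q != -14 && (27/4)*q > 9*n + 25)) && ((!(n + q <= -4 || n + 3*q > 8)) ==> (2*n != -18 && (9/2)*n > 10))
Before q := n + 2: ((2*n <= -6 || 4*n > 2) ==> (n != -16 && (9/4)*n < -23/2)) && ((!(2*n <= -6 || 4*n > 2)) ==> (2*n != -18 && (9/2)*n > 10))
Answer: WP = ((2*n <= -6 || 4*n > 2) ==> (n != -16 && (9/4)*n < -23/2)) && ((!(2*n <= -6 || 4*n > 2)) ==> (2*n != -18 && (9/2)*n > 10))


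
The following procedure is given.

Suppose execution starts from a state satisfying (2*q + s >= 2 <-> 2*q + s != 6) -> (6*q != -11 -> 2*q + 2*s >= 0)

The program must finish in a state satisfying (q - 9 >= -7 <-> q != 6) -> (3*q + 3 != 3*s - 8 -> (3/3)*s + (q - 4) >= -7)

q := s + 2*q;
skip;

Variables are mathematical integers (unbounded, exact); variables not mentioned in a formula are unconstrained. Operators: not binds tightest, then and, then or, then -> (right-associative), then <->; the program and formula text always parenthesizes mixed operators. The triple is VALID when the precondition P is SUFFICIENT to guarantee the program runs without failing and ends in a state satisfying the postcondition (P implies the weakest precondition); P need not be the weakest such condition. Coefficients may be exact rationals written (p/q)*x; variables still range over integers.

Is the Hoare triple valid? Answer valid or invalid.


Working backward. After the program, the postcondition (q - 9 >= -7 <-> q != 6) -> (3*q + 3 != 3*s - 8 -> (3/3)*s + (q - 4) >= -7) must hold; in canonical form it is (q >= 2 <-> q != 6) -> (3*q != 3*s - 11 -> q + s >= -3).
Before skip: (q >= 2 <-> q != 6) -> (3*q != 3*s - 11 -> q + s >= -3)
Before q := s + 2*q: (2*q + s >= 2 <-> 2*q + s != 6) -> (6*q != -11 -> 2*q + 2*s >= -3)
The weakest precondition is (2*q + s >= 2 <-> 2*q + s != 6) -> (6*q != -11 -> 2*q + 2*s >= -3).
Check whether (2*q + s >= 2 <-> 2*q + s != 6) -> (6*q != -11 -> 2*q + 2*s >= 0) implies it.
Every state satisfying the precondition satisfies the weakest precondition: the implication holds.
Answer: valid


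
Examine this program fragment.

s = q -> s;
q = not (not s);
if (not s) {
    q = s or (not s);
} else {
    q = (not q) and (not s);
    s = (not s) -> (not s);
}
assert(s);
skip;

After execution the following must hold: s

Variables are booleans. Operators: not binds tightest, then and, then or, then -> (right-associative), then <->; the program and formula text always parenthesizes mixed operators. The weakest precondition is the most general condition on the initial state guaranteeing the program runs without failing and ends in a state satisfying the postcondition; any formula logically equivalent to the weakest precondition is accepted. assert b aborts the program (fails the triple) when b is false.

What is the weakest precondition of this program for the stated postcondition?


Working backward. After the program, s must hold.
Before skip: s
Before assert s: s
Then branch requires s; else branch requires true.
Before the if: (not s) -> s
Before q := not (not s): (not s) -> s
Before s := q -> s: (not (q -> s)) -> (q -> s)
Answer: WP = (not (q -> s)) -> (q -> s)


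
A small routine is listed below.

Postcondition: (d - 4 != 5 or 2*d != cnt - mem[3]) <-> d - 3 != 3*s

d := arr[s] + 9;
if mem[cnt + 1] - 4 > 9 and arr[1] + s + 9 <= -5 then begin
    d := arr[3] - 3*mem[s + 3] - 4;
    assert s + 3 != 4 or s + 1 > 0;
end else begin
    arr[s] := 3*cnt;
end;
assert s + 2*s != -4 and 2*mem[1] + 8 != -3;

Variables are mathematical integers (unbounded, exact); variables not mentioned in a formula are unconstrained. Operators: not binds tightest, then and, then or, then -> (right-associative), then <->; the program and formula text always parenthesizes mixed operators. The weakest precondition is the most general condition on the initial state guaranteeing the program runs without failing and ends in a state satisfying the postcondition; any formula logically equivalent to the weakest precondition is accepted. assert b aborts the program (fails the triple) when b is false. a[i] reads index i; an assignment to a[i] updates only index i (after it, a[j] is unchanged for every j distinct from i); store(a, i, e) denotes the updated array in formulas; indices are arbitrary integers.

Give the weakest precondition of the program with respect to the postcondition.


Working backward. After the program, the postcondition (d - 4 != 5 or 2*d != cnt - mem[3]) <-> d - 3 != 3*s must hold; in canonical form it is (d != 9 or mem[3] + 2*d != cnt) <-> d != 3*s + 3.
Before assert s + 2*s != -4 and 2*mem[1] + 8 != -3: 3*s != -4 and 2*mem[1] != -11 and ((d != 9 or mem[3] + 2*d != cnt) <-> d != 3*s + 3)
Then branch requires (s != 1 or s > -1) and 3*s != -4 and 2*mem[1] != -11 and ((arr[3] != 3*mem[s + 3] + 13 or 2*arr[3] + mem[3] != 6*mem[s + 3] + cnt + 8) <-> arr[3] != 3*mem[s + 3] + 3*s + 7); else branch requires 3*s != -4 and 2*mem[1] != -11 and ((d != 9 or mem[3] + 2*d != cnt) <-> d != 3*s + 3).
Before the if: ((mem[cnt + 1] > 13 and arr[1] + s <= -14) -> ((s != 1 or s > -1) and 3*s != -4 and 2*mem[1] != -11 and ((arr[3] != 3*mem[s + 3] + 13 or 2*arr[3] + mem[3] != 6*mem[s + 3] + cnt + 8) <-> arr[3] != 3*mem[s + 3] + 3*s + 7))) and ((not (mem[cnt + 1] > 13 and arr[1] + s <= -14)) -> (3*s != -4 and 2*mem[1] != -11 and ((d != 9 or mem[3] + 2*d != cnt) <-> d != 3*s + 3)))
Before d := arr[s] + 9: ((mem[cnt + 1] > 13 and arr[1] + s <= -14) -> ((s != 1 or s > -1) and 3*s != -4 and 2*mem[1] != -11 and ((arr[3] != 3*mem[s + 3] + 13 or 2*arr[3] + mem[3] != 6*mem[s + 3] + cnt + 8) <-> arr[3] != 3*mem[s + 3] + 3*s + 7))) and ((not (mem[cnt + 1] > 13 and arr[1] + s <= -14)) -> (3*s != -4 and 2*mem[1] != -11 and ((arr[s] != 0 or 2*arr[s] + mem[3] != cnt - 18) <-> arr[s] != 3*s - 6)))
Answer: WP = ((mem[cnt + 1] > 13 and arr[1] + s <= -14) -> ((s != 1 or s > -1) and 3*s != -4 and 2*mem[1] != -11 and ((arr[3] != 3*mem[s + 3] + 13 or 2*arr[3] + mem[3] != 6*mem[s + 3] + cnt + 8) <-> arr[3] != 3*mem[s + 3] + 3*s + 7))) and ((not (mem[cnt + 1] > 13 and arr[1] + s <= -14)) -> (3*s != -4 and 2*mem[1] != -11 and ((arr[s] != 0 or 2*arr[s] + mem[3] != cnt - 18) <-> arr[s] != 3*s - 6)))


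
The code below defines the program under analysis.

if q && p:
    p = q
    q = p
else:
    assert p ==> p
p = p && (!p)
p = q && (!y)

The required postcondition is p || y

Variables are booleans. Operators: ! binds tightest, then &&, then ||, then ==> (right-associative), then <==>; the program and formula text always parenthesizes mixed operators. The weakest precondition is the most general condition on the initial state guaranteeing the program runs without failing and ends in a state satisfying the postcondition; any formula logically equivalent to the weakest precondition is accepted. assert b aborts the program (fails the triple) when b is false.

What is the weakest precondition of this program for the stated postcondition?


Working backward. After the program, p || y must hold.
Before p := q && (!y): (q && (!y)) || y
Before p := p && (!p): (q && (!y)) || y
Then branch requires (q && (!y)) || y; else branch requires (q && (!y)) || y.
Before the if: ((q && p) ==> ((q && (!y)) || y)) && ((!(q && p)) ==> ((q && (!y)) || y))
Answer: WP = ((q && p) ==> ((q && (!y)) || y)) && ((!(q && p)) ==> ((q && (!y)) || y))


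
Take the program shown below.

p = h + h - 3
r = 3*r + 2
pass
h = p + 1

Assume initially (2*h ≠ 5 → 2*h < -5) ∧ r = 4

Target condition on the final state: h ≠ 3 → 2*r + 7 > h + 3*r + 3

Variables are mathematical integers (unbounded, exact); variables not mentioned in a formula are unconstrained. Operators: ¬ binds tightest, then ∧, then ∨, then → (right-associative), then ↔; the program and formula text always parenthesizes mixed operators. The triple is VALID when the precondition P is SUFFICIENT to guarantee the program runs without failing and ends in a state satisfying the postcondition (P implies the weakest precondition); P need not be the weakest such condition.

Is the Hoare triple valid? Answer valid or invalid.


Working backward. After the program, the postcondition h ≠ 3 → 2*r + 7 > h + 3*r + 3 must hold; in canonical form it is h ≠ 3 → h + r < 4.
Before h := p + 1: p ≠ 2 → p + r < 3
Before skip: p ≠ 2 → p + r < 3
Before r := 3*r + 2: p ≠ 2 → p + 3*r < 1
Before p := h + h - 3: 2*h ≠ 5 → 2*h + 3*r < 4
The weakest precondition is 2*h ≠ 5 → 2*h + 3*r < 4.
Check whether (2*h ≠ 5 → 2*h < -5) ∧ r = 4 implies it.
Countermodel: at the initial state h = -4, r = 4, the precondition holds but the weakest precondition fails.
Answer: invalid


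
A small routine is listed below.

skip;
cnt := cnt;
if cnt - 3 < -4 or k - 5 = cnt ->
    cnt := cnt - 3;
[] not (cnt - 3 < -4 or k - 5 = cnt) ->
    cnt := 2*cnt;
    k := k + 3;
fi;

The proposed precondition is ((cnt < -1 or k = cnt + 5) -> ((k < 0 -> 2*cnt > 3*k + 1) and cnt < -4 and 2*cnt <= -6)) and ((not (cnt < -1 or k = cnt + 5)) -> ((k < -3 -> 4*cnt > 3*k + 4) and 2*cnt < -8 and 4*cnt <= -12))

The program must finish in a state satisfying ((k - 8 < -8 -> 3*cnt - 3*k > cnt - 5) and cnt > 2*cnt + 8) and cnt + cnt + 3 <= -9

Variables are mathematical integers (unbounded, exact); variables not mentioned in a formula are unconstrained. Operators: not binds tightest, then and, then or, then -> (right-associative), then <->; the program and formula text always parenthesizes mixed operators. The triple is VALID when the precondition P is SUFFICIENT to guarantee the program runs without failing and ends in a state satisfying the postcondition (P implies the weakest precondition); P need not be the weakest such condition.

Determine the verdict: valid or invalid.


Working backward. After the program, the postcondition ((k - 8 < -8 -> 3*cnt - 3*k > cnt - 5) and cnt > 2*cnt + 8) and cnt + cnt + 3 <= -9 must hold; in canonical form it is (k < 0 -> 2*cnt > 3*k - 5) and cnt < -8 and 2*cnt <= -12.
Then branch requires (k < 0 -> 2*cnt > 3*k + 1) and cnt < -5 and 2*cnt <= -6; else branch requires (k < -3 -> 4*cnt > 3*k + 4) and 2*cnt < -8 and 4*cnt <= -12.
Before the if: ((cnt < -1 or k = cnt + 5) -> ((k < 0 -> 2*cnt > 3*k + 1) and cnt < -5 and 2*cnt <= -6)) and ((not (cnt < -1 or k = cnt + 5)) -> ((k < -3 -> 4*cnt > 3*k + 4) and 2*cnt < -8 and 4*cnt <= -12))
Before cnt := cnt: ((cnt < -1 or k = cnt + 5) -> ((k < 0 -> 2*cnt > 3*k + 1) and cnt < -5 and 2*cnt <= -6)) and ((not (cnt < -1 or k = cnt + 5)) -> ((k < -3 -> 4*cnt > 3*k + 4) and 2*cnt < -8 and 4*cnt <= -12))
Before skip: ((cnt < -1 or k = cnt + 5) -> ((k < 0 -> 2*cnt > 3*k + 1) and cnt < -5 and 2*cnt <= -6)) and ((not (cnt < -1 or k = cnt + 5)) -> ((k < -3 -> 4*cnt > 3*k + 4) and 2*cnt < -8 and 4*cnt <= -12))
The weakest precondition is ((cnt < -1 or k = cnt + 5) -> ((k < 0 -> 2*cnt > 3*k + 1) and cnt < -5 and 2*cnt <= -6)) and ((not (cnt < -1 or k = cnt + 5)) -> ((k < -3 -> 4*cnt > 3*k + 4) and 2*cnt < -8 and 4*cnt <= -12)).
Check whether ((cnt < -1 or k = cnt + 5) -> ((k < 0 -> 2*cnt > 3*k + 1) and cnt < -4 and 2*cnt <= -6)) and ((not (cnt < -1 or k = cnt + 5)) -> ((k < -3 -> 4*cnt > 3*k + 4) and 2*cnt < -8 and 4*cnt <= -12)) implies it.
Countermodel: at the initial state cnt = -5, k = -9, the precondition holds but the weakest precondition fails.
Answer: invalid


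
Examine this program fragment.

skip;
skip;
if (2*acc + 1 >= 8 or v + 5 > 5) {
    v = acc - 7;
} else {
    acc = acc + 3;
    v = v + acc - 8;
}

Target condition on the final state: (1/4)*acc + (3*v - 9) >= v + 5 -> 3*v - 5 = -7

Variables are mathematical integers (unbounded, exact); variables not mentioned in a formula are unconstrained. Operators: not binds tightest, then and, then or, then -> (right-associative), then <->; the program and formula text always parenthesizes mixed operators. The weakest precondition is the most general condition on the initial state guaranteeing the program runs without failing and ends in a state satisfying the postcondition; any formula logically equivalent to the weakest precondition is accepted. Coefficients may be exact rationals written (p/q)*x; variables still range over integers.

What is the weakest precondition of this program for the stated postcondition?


Working backward. After the program, the postcondition (1/4)*acc + (3*v - 9) >= v + 5 -> 3*v - 5 = -7 must hold; in canonical form it is (1/4)*acc + 2*v >= 14 -> 3*v = -2.
Then branch requires (9/4)*acc >= 28 -> 3*acc = 19; else branch requires (9/4)*acc + 2*v >= 93/4 -> 3*acc + 3*v = 13.
Before the if: ((2*acc >= 7 or v > 0) -> ((9/4)*acc >= 28 -> 3*acc = 19)) and ((not (2*acc >= 7 or v > 0)) -> ((9/4)*acc + 2*v >= 93/4 -> 3*acc + 3*v = 13))
Before skip: ((2*acc >= 7 or v > 0) -> ((9/4)*acc >= 28 -> 3*acc = 19)) and ((not (2*acc >= 7 or v > 0)) -> ((9/4)*acc + 2*v >= 93/4 -> 3*acc + 3*v = 13))
Before skip: ((2*acc >= 7 or v > 0) -> ((9/4)*acc >= 28 -> 3*acc = 19)) and ((not (2*acc >= 7 or v > 0)) -> ((9/4)*acc + 2*v >= 93/4 -> 3*acc + 3*v = 13))
Answer: WP = ((2*acc >= 7 or v > 0) -> ((9/4)*acc >= 28 -> 3*acc = 19)) and ((not (2*acc >= 7 or v > 0)) -> ((9/4)*acc + 2*v >= 93/4 -> 3*acc + 3*v = 13))


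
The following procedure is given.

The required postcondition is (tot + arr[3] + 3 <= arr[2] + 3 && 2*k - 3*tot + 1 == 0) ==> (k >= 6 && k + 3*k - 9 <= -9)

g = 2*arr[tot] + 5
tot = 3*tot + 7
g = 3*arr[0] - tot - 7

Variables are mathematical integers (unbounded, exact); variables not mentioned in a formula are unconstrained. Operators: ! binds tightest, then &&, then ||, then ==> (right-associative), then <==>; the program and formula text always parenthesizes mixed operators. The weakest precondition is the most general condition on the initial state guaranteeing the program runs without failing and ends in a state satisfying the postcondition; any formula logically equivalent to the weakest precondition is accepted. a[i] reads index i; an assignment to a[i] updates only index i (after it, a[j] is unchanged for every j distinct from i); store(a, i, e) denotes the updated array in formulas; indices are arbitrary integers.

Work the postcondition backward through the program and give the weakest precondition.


Working backward. After the program, the postcondition (tot + arr[3] + 3 <= arr[2] + 3 && 2*k - 3*tot + 1 == 0) ==> (k >= 6 && k + 3*k - 9 <= -9) must hold; in canonical form it is (arr[3] + tot <= arr[2] && 2*k == 3*tot - 1) ==> (k >= 6 && 4*k <= 0).
Before g := 3*arr[0] - tot - 7: (arr[3] + tot <= arr[2] && 2*k == 3*tot - 1) ==> (k >= 6 && 4*k <= 0)
Before tot := 3*tot + 7: (arr[3] + 3*tot <= arr[2] - 7 && 2*k == 9*tot + 20) ==> (k >= 6 && 4*k <= 0)
Before g := 2*arr[tot] + 5: (arr[3] + 3*tot <= arr[2] - 7 && 2*k == 9*tot + 20) ==> (k >= 6 && 4*k <= 0)
Answer: WP = (arr[3] + 3*tot <= arr[2] - 7 && 2*k == 9*tot + 20) ==> (k >= 6 && 4*k <= 0)
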